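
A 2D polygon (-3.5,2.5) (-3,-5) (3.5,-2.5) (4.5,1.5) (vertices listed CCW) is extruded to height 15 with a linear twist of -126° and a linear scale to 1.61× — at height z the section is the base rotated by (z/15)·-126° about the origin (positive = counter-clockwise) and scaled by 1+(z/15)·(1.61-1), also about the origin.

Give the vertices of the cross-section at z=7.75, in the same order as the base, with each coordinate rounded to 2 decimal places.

t = z/height = 7.75/15 = 0.516667
s = 1 + (scale-1)·z/height = 1 + (1.61-1)·7.75/15 = 1.315167
θ = twist·z/height = -126°·7.75/15 = -65.1000° = -1.136209 rad
cos θ = 0.421036, sin θ = -0.907044 (intermediates below are computed at full precision and shown rounded to 5 d.p.)
v1: (-3.5,2.5) → rotate → (0.79398,4.22724) → ×s → (1.04422,5.55953) → (1.04,5.56)
v2: (-3,-5) → rotate → (-5.79833,0.61595) → ×s → (-7.62577,0.81008) → (-7.63,0.81)
v3: (3.5,-2.5) → rotate → (-0.79398,-4.22724) → ×s → (-1.04422,-5.55953) → (-1.04,-5.56)
v4: (4.5,1.5) → rotate → (3.25523,-3.45014) → ×s → (4.28117,-4.53751) → (4.28,-4.54)

Cross-section at z=7.75: (1.04,5.56) (-7.63,0.81) (-1.04,-5.56) (4.28,-4.54)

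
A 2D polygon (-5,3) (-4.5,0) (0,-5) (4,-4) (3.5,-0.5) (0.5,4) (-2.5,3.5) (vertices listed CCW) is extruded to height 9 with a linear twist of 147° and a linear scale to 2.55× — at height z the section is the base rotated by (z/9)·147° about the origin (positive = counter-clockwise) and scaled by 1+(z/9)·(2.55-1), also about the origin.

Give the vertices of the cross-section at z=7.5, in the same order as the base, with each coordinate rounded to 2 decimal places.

Cross-section at z=7.5: (0.36,-13.36) (5.54,-8.70) (9.66,6.16) (2.81,12.66) (-3.34,7.38) (-8.35,-3.96) (-3.69,-9.14)

t = z/height = 7.5/9 = 0.833333
s = 1 + (scale-1)·z/height = 1 + (2.55-1)·7.5/9 = 2.291667
θ = twist·z/height = 147°·7.5/9 = 122.5000° = 2.138028 rad
cos θ = -0.537300, sin θ = 0.843391 (intermediates below are computed at full precision and shown rounded to 5 d.p.)
v1: (-5,3) → rotate → (0.15632,-5.82886) → ×s → (0.35824,-13.35780) → (0.36,-13.36)
v2: (-4.5,0) → rotate → (2.41785,-3.79526) → ×s → (5.54090,-8.69747) → (5.54,-8.70)
v3: (0,-5) → rotate → (4.21696,2.68650) → ×s → (9.66386,6.15656) → (9.66,6.16)
v4: (4,-4) → rotate → (1.22437,5.52276) → ×s → (2.80584,12.65633) → (2.81,12.66)
v5: (3.5,-0.5) → rotate → (-1.45885,3.22052) → ×s → (-3.34320,7.38036) → (-3.34,7.38)
v6: (0.5,4) → rotate → (-3.64222,-1.72750) → ×s → (-8.34674,-3.95886) → (-8.35,-3.96)
v7: (-2.5,3.5) → rotate → (-1.60862,-3.98903) → ×s → (-3.68642,-9.14152) → (-3.69,-9.14)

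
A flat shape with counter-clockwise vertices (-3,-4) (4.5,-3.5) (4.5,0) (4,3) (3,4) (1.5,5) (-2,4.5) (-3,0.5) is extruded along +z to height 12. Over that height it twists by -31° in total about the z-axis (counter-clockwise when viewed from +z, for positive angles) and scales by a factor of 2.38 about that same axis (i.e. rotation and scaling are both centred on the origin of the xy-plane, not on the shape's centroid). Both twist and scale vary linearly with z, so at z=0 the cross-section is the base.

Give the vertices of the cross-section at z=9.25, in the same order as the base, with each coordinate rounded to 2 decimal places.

Cross-section at z=9.25: (-9.00,-5.04) (5.56,-10.37) (8.49,-3.76) (10.06,2.32) (9.00,5.04) (7.01,8.18) (-0.01,10.16) (-5.24,3.45)

t = z/height = 9.25/12 = 0.770833
s = 1 + (scale-1)·z/height = 1 + (2.38-1)·9.25/12 = 2.063750
θ = twist·z/height = -31°·9.25/12 = -23.8958° = -0.417061 rad
cos θ = 0.914283, sin θ = -0.405075 (intermediates below are computed at full precision and shown rounded to 5 d.p.)
v1: (-3,-4) → rotate → (-4.36315,-2.44191) → ×s → (-9.00445,-5.03949) → (-9.00,-5.04)
v2: (4.5,-3.5) → rotate → (2.69651,-5.02283) → ×s → (5.56493,-10.36587) → (5.56,-10.37)
v3: (4.5,0) → rotate → (4.11428,-1.82284) → ×s → (8.49084,-3.76188) → (8.49,-3.76)
v4: (4,3) → rotate → (4.87236,1.12255) → ×s → (10.05533,2.31666) → (10.06,2.32)
v5: (3,4) → rotate → (4.36315,2.44191) → ×s → (9.00445,5.03949) → (9.00,5.04)
v6: (1.5,5) → rotate → (3.39680,3.96380) → ×s → (7.01015,8.18030) → (7.01,8.18)
v7: (-2,4.5) → rotate → (-0.00573,4.92443) → ×s → (-0.01182,10.16278) → (-0.01,10.16)
v8: (-3,0.5) → rotate → (-2.54031,1.67237) → ×s → (-5.24257,3.45135) → (-5.24,3.45)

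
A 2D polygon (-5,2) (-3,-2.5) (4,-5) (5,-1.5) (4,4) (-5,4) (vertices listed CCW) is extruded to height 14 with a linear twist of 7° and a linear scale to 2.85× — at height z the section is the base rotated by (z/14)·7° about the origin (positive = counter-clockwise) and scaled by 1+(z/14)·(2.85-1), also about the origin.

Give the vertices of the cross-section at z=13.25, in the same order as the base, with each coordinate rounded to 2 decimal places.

Cross-section at z=13.25: (-14.30,3.88) (-7.40,-7.78) (12.52,-12.39) (14.14,-2.51) (9.66,12.20) (-14.93,9.34)

t = z/height = 13.25/14 = 0.946429
s = 1 + (scale-1)·z/height = 1 + (2.85-1)·13.25/14 = 2.750893
θ = twist·z/height = 7°·13.25/14 = 6.6250° = 0.115628 rad
cos θ = 0.993323, sin θ = 0.115371 (intermediates below are computed at full precision and shown rounded to 5 d.p.)
v1: (-5,2) → rotate → (-5.19735,1.40979) → ×s → (-14.29736,3.87819) → (-14.30,3.88)
v2: (-3,-2.5) → rotate → (-2.69154,-2.82942) → ×s → (-7.40414,-7.78343) → (-7.40,-7.78)
v3: (4,-5) → rotate → (4.55014,-4.50513) → ×s → (12.51696,-12.39313) → (12.52,-12.39)
v4: (5,-1.5) → rotate → (5.13967,-0.91313) → ×s → (14.13868,-2.51193) → (14.14,-2.51)
v5: (4,4) → rotate → (3.51181,4.43477) → ×s → (9.66061,12.19958) → (9.66,12.20)
v6: (-5,4) → rotate → (-5.42809,3.39644) → ×s → (-14.93211,9.34323) → (-14.93,9.34)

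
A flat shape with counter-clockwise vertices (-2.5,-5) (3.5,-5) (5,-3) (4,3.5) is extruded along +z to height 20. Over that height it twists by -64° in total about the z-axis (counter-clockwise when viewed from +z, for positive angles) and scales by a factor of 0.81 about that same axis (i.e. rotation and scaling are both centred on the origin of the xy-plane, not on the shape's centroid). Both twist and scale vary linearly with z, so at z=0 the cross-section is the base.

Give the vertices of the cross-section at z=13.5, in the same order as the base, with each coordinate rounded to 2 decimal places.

Cross-section at z=13.5: (-4.57,-1.69) (-0.76,-5.27) (1.39,-4.89) (4.63,-0.16)

t = z/height = 13.5/20 = 0.675
s = 1 + (scale-1)·z/height = 1 + (0.81-1)·13.5/20 = 0.871750
θ = twist·z/height = -64°·13.5/20 = -43.2000° = -0.753982 rad
cos θ = 0.728969, sin θ = -0.684547 (intermediates below are computed at full precision and shown rounded to 5 d.p.)
v1: (-2.5,-5) → rotate → (-5.24516,-1.93348) → ×s → (-4.57247,-1.68551) → (-4.57,-1.69)
v2: (3.5,-5) → rotate → (-0.87135,-6.04076) → ×s → (-0.75960,-5.26603) → (-0.76,-5.27)
v3: (5,-3) → rotate → (1.59120,-5.60964) → ×s → (1.38713,-4.89020) → (1.39,-4.89)
v4: (4,3.5) → rotate → (5.31179,-0.18680) → ×s → (4.63055,-0.16284) → (4.63,-0.16)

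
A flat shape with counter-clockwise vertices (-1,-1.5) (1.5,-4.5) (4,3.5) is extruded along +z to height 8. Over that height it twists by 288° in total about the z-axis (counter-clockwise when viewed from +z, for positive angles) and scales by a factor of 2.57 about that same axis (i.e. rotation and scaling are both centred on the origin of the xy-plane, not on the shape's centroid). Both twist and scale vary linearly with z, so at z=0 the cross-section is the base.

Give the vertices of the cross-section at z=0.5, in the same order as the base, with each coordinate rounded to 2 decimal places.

t = z/height = 0.5/8 = 0.0625
s = 1 + (scale-1)·z/height = 1 + (2.57-1)·0.5/8 = 1.098125
θ = twist·z/height = 288°·0.5/8 = 18.0000° = 0.314159 rad
cos θ = 0.951057, sin θ = 0.309017 (intermediates below are computed at full precision and shown rounded to 5 d.p.)
v1: (-1,-1.5) → rotate → (-0.48753,-1.73560) → ×s → (-0.53537,-1.90591) → (-0.54,-1.91)
v2: (1.5,-4.5) → rotate → (2.81716,-3.81623) → ×s → (3.09360,-4.19070) → (3.09,-4.19)
v3: (4,3.5) → rotate → (2.72267,4.56477) → ×s → (2.98983,5.01268) → (2.99,5.01)

Cross-section at z=0.5: (-0.54,-1.91) (3.09,-4.19) (2.99,5.01)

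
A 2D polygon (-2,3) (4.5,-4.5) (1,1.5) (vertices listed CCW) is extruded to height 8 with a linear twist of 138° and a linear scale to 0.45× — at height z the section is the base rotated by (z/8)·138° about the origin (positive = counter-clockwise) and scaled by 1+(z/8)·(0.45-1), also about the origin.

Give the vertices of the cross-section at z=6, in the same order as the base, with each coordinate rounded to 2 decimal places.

Cross-section at z=6: (-1.44,-1.55) (1.95,3.19) (-0.99,0.37)

t = z/height = 6/8 = 0.75
s = 1 + (scale-1)·z/height = 1 + (0.45-1)·6/8 = 0.587500
θ = twist·z/height = 138°·6/8 = 103.5000° = 1.806416 rad
cos θ = -0.233445, sin θ = 0.972370 (intermediates below are computed at full precision and shown rounded to 5 d.p.)
v1: (-2,3) → rotate → (-2.45022,-2.64508) → ×s → (-1.43950,-1.55398) → (-1.44,-1.55)
v2: (4.5,-4.5) → rotate → (3.32516,5.42617) → ×s → (1.95353,3.18787) → (1.95,3.19)
v3: (1,1.5) → rotate → (-1.69200,0.62220) → ×s → (-0.99405,0.36554) → (-0.99,0.37)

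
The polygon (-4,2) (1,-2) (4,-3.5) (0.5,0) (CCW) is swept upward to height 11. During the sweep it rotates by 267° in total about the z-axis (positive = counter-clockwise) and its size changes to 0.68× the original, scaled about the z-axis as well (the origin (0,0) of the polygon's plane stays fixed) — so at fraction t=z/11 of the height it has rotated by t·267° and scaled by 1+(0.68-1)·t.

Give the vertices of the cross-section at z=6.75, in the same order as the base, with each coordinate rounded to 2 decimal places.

Cross-section at z=6.75: (2.64,-2.44) (-0.32,1.77) (-2.30,3.60) (-0.39,0.11)

t = z/height = 6.75/11 = 0.613636
s = 1 + (scale-1)·z/height = 1 + (0.68-1)·6.75/11 = 0.803636
θ = twist·z/height = 267°·6.75/11 = 163.8409° = 2.859563 rad
cos θ = -0.960493, sin θ = 0.278305 (intermediates below are computed at full precision and shown rounded to 5 d.p.)
v1: (-4,2) → rotate → (3.28536,-3.03421) → ×s → (2.64023,-2.43840) → (2.64,-2.44)
v2: (1,-2) → rotate → (-0.40388,2.19929) → ×s → (-0.32457,1.76743) → (-0.32,1.77)
v3: (4,-3.5) → rotate → (-2.86790,4.47495) → ×s → (-2.30475,3.59623) → (-2.30,3.60)
v4: (0.5,0) → rotate → (-0.48025,0.13915) → ×s → (-0.38594,0.11183) → (-0.39,0.11)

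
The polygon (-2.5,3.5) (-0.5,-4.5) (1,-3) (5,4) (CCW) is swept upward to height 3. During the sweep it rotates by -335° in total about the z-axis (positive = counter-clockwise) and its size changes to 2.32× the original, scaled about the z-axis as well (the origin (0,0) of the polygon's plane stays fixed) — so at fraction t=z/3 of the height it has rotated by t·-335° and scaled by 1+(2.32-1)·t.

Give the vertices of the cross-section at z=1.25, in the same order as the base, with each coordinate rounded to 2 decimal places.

Cross-section at z=1.25: (6.47,-1.62) (-3.93,5.81) (-4.19,2.54) (-1.88,-9.75)

t = z/height = 1.25/3 = 0.416667
s = 1 + (scale-1)·z/height = 1 + (2.32-1)·1.25/3 = 1.550000
θ = twist·z/height = -335°·1.25/3 = -139.5833° = -2.436189 rad
cos θ = -0.761350, sin θ = -0.648341 (intermediates below are computed at full precision and shown rounded to 5 d.p.)
v1: (-2.5,3.5) → rotate → (4.17257,-1.04387) → ×s → (6.46748,-1.61800) → (6.47,-1.62)
v2: (-0.5,-4.5) → rotate → (-2.53686,3.75024) → ×s → (-3.93214,5.81288) → (-3.93,5.81)
v3: (1,-3) → rotate → (-2.70637,1.63571) → ×s → (-4.19488,2.53535) → (-4.19,2.54)
v4: (5,4) → rotate → (-1.21338,-6.28711) → ×s → (-1.88074,-9.74501) → (-1.88,-9.75)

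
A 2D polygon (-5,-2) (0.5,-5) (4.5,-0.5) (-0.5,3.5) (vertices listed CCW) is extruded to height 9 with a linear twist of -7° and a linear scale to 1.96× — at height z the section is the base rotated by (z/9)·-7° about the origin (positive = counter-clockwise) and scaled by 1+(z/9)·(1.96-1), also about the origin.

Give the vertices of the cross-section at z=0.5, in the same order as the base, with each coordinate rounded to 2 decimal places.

Cross-section at z=0.5: (-5.28,-2.07) (0.49,-5.27) (4.74,-0.56) (-0.50,3.69)

t = z/height = 0.5/9 = 0.0555556
s = 1 + (scale-1)·z/height = 1 + (1.96-1)·0.5/9 = 1.053333
θ = twist·z/height = -7°·0.5/9 = -0.3889° = -0.006787 rad
cos θ = 0.999977, sin θ = -0.006787 (intermediates below are computed at full precision and shown rounded to 5 d.p.)
v1: (-5,-2) → rotate → (-5.01346,-1.96602) → ×s → (-5.28084,-2.07087) → (-5.28,-2.07)
v2: (0.5,-5) → rotate → (0.46605,-5.00328) → ×s → (0.49091,-5.27012) → (0.49,-5.27)
v3: (4.5,-0.5) → rotate → (4.49650,-0.53053) → ×s → (4.73632,-0.55883) → (4.74,-0.56)
v4: (-0.5,3.5) → rotate → (-0.47623,3.50331) → ×s → (-0.50163,3.69016) → (-0.50,3.69)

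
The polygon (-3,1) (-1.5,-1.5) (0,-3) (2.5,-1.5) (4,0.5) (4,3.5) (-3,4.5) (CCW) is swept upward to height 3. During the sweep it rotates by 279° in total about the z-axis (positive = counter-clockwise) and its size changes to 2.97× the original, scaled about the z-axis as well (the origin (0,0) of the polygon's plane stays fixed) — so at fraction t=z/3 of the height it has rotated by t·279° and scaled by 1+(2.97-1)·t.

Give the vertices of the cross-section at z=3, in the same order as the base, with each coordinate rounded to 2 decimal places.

Cross-section at z=3: (1.54,9.26) (-5.10,3.70) (-8.80,-1.39) (-3.24,-8.03) (3.33,-11.50) (12.13,-10.11) (11.81,10.89)

t = z/height = 3/3 = 1
s = 1 + (scale-1)·z/height = 1 + (2.97-1)·3/3 = 2.970000
θ = twist·z/height = 279°·3/3 = 279.0000° = 4.869469 rad
cos θ = 0.156434, sin θ = -0.987688 (intermediates below are computed at full precision and shown rounded to 5 d.p.)
v1: (-3,1) → rotate → (0.51838,3.11950) → ×s → (1.53960,9.26491) → (1.54,9.26)
v2: (-1.5,-1.5) → rotate → (-1.71618,1.24688) → ×s → (-5.09707,3.70324) → (-5.10,3.70)
v3: (0,-3) → rotate → (-2.96307,-0.46930) → ×s → (-8.80030,-1.39383) → (-8.80,-1.39)
v4: (2.5,-1.5) → rotate → (-1.09045,-2.70387) → ×s → (-3.23863,-8.03050) → (-3.24,-8.03)
v5: (4,0.5) → rotate → (1.11958,-3.87254) → ×s → (3.32516,-11.50143) → (3.33,-11.50)
v6: (4,3.5) → rotate → (4.08265,-3.40323) → ×s → (12.12546,-10.10760) → (12.13,-10.11)
v7: (-3,4.5) → rotate → (3.97529,3.66702) → ×s → (11.80662,10.89105) → (11.81,10.89)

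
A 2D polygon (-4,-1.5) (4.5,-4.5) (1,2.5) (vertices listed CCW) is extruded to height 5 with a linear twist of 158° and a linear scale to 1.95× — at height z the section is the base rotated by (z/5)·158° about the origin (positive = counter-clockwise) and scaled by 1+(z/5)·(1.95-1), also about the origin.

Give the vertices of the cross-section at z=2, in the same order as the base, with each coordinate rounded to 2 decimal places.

t = z/height = 2/5 = 0.4
s = 1 + (scale-1)·z/height = 1 + (1.95-1)·2/5 = 1.380000
θ = twist·z/height = 158°·2/5 = 63.2000° = 1.103048 rad
cos θ = 0.450878, sin θ = 0.892586 (intermediates below are computed at full precision and shown rounded to 5 d.p.)
v1: (-4,-1.5) → rotate → (-0.46463,-4.24666) → ×s → (-0.64119,-5.86039) → (-0.64,-5.86)
v2: (4.5,-4.5) → rotate → (6.04559,1.98769) → ×s → (8.34291,2.74301) → (8.34,2.74)
v3: (1,2.5) → rotate → (-1.78059,2.01978) → ×s → (-2.45721,2.78730) → (-2.46,2.79)

Cross-section at z=2: (-0.64,-5.86) (8.34,2.74) (-2.46,2.79)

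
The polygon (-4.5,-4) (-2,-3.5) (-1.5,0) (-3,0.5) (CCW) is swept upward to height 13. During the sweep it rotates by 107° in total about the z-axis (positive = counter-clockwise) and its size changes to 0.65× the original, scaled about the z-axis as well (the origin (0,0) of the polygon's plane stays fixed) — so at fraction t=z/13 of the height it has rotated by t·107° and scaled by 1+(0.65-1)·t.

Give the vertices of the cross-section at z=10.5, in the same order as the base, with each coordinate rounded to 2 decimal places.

Cross-section at z=10.5: (2.66,-3.40) (2.42,-1.59) (-0.07,-1.07) (-0.49,-2.13)

t = z/height = 10.5/13 = 0.807692
s = 1 + (scale-1)·z/height = 1 + (0.65-1)·10.5/13 = 0.717308
θ = twist·z/height = 107°·10.5/13 = 86.4231° = 1.508367 rad
cos θ = 0.062389, sin θ = 0.998052 (intermediates below are computed at full precision and shown rounded to 5 d.p.)
v1: (-4.5,-4) → rotate → (3.71146,-4.74079) → ×s → (2.66226,-3.40060) → (2.66,-3.40)
v2: (-2,-3.5) → rotate → (3.36840,-2.21446) → ×s → (2.41618,-1.58845) → (2.42,-1.59)
v3: (-1.5,0) → rotate → (-0.09358,-1.49708) → ×s → (-0.06713,-1.07387) → (-0.07,-1.07)
v4: (-3,0.5) → rotate → (-0.68619,-2.96296) → ×s → (-0.49221,-2.12536) → (-0.49,-2.13)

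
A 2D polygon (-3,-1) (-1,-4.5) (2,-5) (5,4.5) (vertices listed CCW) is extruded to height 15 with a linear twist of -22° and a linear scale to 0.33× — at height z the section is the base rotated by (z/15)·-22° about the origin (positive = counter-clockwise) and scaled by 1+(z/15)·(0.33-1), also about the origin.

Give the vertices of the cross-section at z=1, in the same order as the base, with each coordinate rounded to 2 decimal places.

Cross-section at z=1: (-2.89,-0.88) (-1.07,-4.27) (1.79,-4.82) (4.89,4.18)

t = z/height = 1/15 = 0.0666667
s = 1 + (scale-1)·z/height = 1 + (0.33-1)·1/15 = 0.955333
θ = twist·z/height = -22°·1/15 = -1.4667° = -0.025598 rad
cos θ = 0.999672, sin θ = -0.025595 (intermediates below are computed at full precision and shown rounded to 5 d.p.)
v1: (-3,-1) → rotate → (-3.02461,-0.92289) → ×s → (-2.88951,-0.88166) → (-2.89,-0.88)
v2: (-1,-4.5) → rotate → (-1.11485,-4.47293) → ×s → (-1.06505,-4.27314) → (-1.07,-4.27)
v3: (2,-5) → rotate → (1.87137,-5.04955) → ×s → (1.78778,-4.82401) → (1.79,-4.82)
v4: (5,4.5) → rotate → (5.11354,4.37055) → ×s → (4.88514,4.17533) → (4.89,4.18)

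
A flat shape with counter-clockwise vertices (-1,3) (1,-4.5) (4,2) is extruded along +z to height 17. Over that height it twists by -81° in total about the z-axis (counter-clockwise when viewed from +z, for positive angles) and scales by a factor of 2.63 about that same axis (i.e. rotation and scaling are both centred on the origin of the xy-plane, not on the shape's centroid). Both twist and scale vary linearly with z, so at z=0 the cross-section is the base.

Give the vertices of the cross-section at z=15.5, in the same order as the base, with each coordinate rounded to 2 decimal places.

Cross-section at z=15.5: (6.47,4.46) (-10.06,-5.50) (7.54,-8.17)

t = z/height = 15.5/17 = 0.911765
s = 1 + (scale-1)·z/height = 1 + (2.63-1)·15.5/17 = 2.486176
θ = twist·z/height = -81°·15.5/17 = -73.8529° = -1.288977 rad
cos θ = 0.278104, sin θ = -0.960551 (intermediates below are computed at full precision and shown rounded to 5 d.p.)
v1: (-1,3) → rotate → (2.60355,1.79486) → ×s → (6.47288,4.46234) → (6.47,4.46)
v2: (1,-4.5) → rotate → (-4.04438,-2.21202) → ×s → (-10.05503,-5.49947) → (-10.06,-5.50)
v3: (4,2) → rotate → (3.03352,-3.28600) → ×s → (7.54186,-8.16957) → (7.54,-8.17)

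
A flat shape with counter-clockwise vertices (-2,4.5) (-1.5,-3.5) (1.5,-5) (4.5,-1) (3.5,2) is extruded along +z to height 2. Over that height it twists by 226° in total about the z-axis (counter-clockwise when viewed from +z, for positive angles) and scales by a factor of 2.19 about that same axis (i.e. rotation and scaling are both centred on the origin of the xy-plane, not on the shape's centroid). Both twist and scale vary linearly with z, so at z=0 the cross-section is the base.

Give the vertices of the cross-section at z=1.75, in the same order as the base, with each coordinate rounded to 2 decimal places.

Cross-section at z=1.75: (6.69,-7.50) (0.74,7.74) (-6.03,8.79) (-9.37,-0.86) (-5.56,-6.07)

t = z/height = 1.75/2 = 0.875
s = 1 + (scale-1)·z/height = 1 + (2.19-1)·1.75/2 = 2.041250
θ = twist·z/height = 226°·1.75/2 = 197.7500° = 3.451389 rad
cos θ = -0.952396, sin θ = -0.304864 (intermediates below are computed at full precision and shown rounded to 5 d.p.)
v1: (-2,4.5) → rotate → (3.27668,-3.67605) → ×s → (6.68852,-7.50374) → (6.69,-7.50)
v2: (-1.5,-3.5) → rotate → (0.36157,3.79068) → ×s → (0.73805,7.73773) → (0.74,7.74)
v3: (1.5,-5) → rotate → (-2.95292,4.30468) → ×s → (-6.02764,8.78693) → (-6.03,8.79)
v4: (4.5,-1) → rotate → (-4.59065,-0.41949) → ×s → (-9.37065,-0.85629) → (-9.37,-0.86)
v5: (3.5,2) → rotate → (-2.72366,-2.97182) → ×s → (-5.55966,-6.06622) → (-5.56,-6.07)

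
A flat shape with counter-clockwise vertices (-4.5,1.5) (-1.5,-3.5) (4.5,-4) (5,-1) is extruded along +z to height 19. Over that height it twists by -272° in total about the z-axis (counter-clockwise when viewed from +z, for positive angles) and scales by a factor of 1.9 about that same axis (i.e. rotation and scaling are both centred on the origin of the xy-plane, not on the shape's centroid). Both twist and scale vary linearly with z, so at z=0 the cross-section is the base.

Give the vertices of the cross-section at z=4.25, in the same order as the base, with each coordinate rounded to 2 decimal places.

t = z/height = 4.25/19 = 0.223684
s = 1 + (scale-1)·z/height = 1 + (1.9-1)·4.25/19 = 1.201316
θ = twist·z/height = -272°·4.25/19 = -60.8421° = -1.061895 rad
cos θ = 0.487218, sin θ = -0.873280 (intermediates below are computed at full precision and shown rounded to 5 d.p.)
v1: (-4.5,1.5) → rotate → (-0.88256,4.66059) → ×s → (-1.06023,5.59884) → (-1.06,5.60)
v2: (-1.5,-3.5) → rotate → (-3.78731,-0.39534) → ×s → (-4.54975,-0.47493) → (-4.55,-0.47)
v3: (4.5,-4) → rotate → (-1.30064,-5.87863) → ×s → (-1.56248,-7.06210) → (-1.56,-7.06)
v4: (5,-1) → rotate → (1.56281,-4.85362) → ×s → (1.87743,-5.83073) → (1.88,-5.83)

Cross-section at z=4.25: (-1.06,5.60) (-4.55,-0.47) (-1.56,-7.06) (1.88,-5.83)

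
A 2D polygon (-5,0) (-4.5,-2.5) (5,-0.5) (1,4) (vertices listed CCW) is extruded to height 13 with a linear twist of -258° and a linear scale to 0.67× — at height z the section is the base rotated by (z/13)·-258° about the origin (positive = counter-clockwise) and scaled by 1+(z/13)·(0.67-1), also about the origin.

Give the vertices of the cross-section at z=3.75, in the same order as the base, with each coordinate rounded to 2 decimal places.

t = z/height = 3.75/13 = 0.288462
s = 1 + (scale-1)·z/height = 1 + (0.67-1)·3.75/13 = 0.904808
θ = twist·z/height = -258°·3.75/13 = -74.4231° = -1.298928 rad
cos θ = 0.268532, sin θ = -0.963271 (intermediates below are computed at full precision and shown rounded to 5 d.p.)
v1: (-5,0) → rotate → (-1.34266,4.81635) → ×s → (-1.21485,4.35787) → (-1.21,4.36)
v2: (-4.5,-2.5) → rotate → (-3.61657,3.66339) → ×s → (-3.27230,3.31466) → (-3.27,3.31)
v3: (5,-0.5) → rotate → (0.86102,-4.95062) → ×s → (0.77906,-4.47936) → (0.78,-4.48)
v4: (1,4) → rotate → (4.12162,0.11086) → ×s → (3.72927,0.10030) → (3.73,0.10)

Cross-section at z=3.75: (-1.21,4.36) (-3.27,3.31) (0.78,-4.48) (3.73,0.10)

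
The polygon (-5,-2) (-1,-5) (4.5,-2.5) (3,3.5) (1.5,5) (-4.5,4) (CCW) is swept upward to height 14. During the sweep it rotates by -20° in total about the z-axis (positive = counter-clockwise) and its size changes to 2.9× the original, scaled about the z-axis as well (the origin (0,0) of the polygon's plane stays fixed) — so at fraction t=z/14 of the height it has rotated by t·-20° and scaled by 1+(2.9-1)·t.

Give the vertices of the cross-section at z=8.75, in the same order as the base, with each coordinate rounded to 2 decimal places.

Cross-section at z=8.75: (-11.63,-1.90) (-4.50,-10.20) (8.43,-7.47) (8.06,6.05) (5.57,9.97) (-7.72,10.67)

t = z/height = 8.75/14 = 0.625
s = 1 + (scale-1)·z/height = 1 + (2.9-1)·8.75/14 = 2.187500
θ = twist·z/height = -20°·8.75/14 = -12.5000° = -0.218166 rad
cos θ = 0.976296, sin θ = -0.216440 (intermediates below are computed at full precision and shown rounded to 5 d.p.)
v1: (-5,-2) → rotate → (-5.31436,-0.87039) → ×s → (-11.62516,-1.90399) → (-11.63,-1.90)
v2: (-1,-5) → rotate → (-2.05849,-4.66504) → ×s → (-4.50296,-10.20478) → (-4.50,-10.20)
v3: (4.5,-2.5) → rotate → (3.85223,-3.41472) → ×s → (8.42676,-7.46970) → (8.43,-7.47)
v4: (3,3.5) → rotate → (3.68643,2.76772) → ×s → (8.06406,6.05438) → (8.06,6.05)
v5: (1.5,5) → rotate → (2.54664,4.55682) → ×s → (5.57078,9.96805) → (5.57,9.97)
v6: (-4.5,4) → rotate → (-3.52757,4.87916) → ×s → (-7.71657,10.67317) → (-7.72,10.67)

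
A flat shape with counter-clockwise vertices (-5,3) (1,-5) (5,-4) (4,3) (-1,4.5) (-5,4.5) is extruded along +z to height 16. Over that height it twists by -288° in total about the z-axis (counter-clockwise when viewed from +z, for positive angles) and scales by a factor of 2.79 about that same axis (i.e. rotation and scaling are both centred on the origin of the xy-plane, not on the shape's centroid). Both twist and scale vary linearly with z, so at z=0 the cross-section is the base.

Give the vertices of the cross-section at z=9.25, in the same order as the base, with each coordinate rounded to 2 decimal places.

Cross-section at z=9.25: (11.32,-3.56) (-4.35,9.42) (-11.79,5.54) (-6.49,-7.84) (4.12,-8.43) (12.03,-6.53)

t = z/height = 9.25/16 = 0.578125
s = 1 + (scale-1)·z/height = 1 + (2.79-1)·9.25/16 = 2.034844
θ = twist·z/height = -288°·9.25/16 = -166.5000° = -2.905973 rad
cos θ = -0.972370, sin θ = -0.233445 (intermediates below are computed at full precision and shown rounded to 5 d.p.)
v1: (-5,3) → rotate → (5.56219,-1.74988) → ×s → (11.31818,-3.56074) → (11.32,-3.56)
v2: (1,-5) → rotate → (-2.13960,4.62840) → ×s → (-4.35375,9.41808) → (-4.35,9.42)
v3: (5,-4) → rotate → (-5.79563,2.72225) → ×s → (-11.79320,5.53936) → (-11.79,5.54)
v4: (4,3) → rotate → (-3.18914,-3.85089) → ×s → (-6.48941,-7.83596) → (-6.49,-7.84)
v5: (-1,4.5) → rotate → (2.02287,-4.14222) → ×s → (4.11623,-8.42877) → (4.12,-8.43)
v6: (-5,4.5) → rotate → (5.91235,-3.20844) → ×s → (12.03072,-6.52867) → (12.03,-6.53)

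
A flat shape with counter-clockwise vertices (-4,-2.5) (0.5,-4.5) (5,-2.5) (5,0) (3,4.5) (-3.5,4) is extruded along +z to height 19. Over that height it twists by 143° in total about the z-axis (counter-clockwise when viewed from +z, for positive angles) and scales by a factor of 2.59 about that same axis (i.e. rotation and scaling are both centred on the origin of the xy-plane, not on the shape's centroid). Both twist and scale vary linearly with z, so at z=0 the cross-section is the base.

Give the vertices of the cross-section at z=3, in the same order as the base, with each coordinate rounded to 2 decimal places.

t = z/height = 3/19 = 0.157895
s = 1 + (scale-1)·z/height = 1 + (2.59-1)·3/19 = 1.251053
θ = twist·z/height = 143°·3/19 = 22.5789° = 0.394077 rad
cos θ = 0.923351, sin θ = 0.383956 (intermediates below are computed at full precision and shown rounded to 5 d.p.)
v1: (-4,-2.5) → rotate → (-2.73352,-3.84420) → ×s → (-3.41977,-4.80930) → (-3.42,-4.81)
v2: (0.5,-4.5) → rotate → (2.18948,-3.96310) → ×s → (2.73915,-4.95805) → (2.74,-4.96)
v3: (5,-2.5) → rotate → (5.57665,-0.38860) → ×s → (6.97668,-0.48616) → (6.98,-0.49)
v4: (5,0) → rotate → (4.61676,1.91978) → ×s → (5.77581,2.40175) → (5.78,2.40)
v5: (3,4.5) → rotate → (1.04225,5.30695) → ×s → (1.30391,6.63927) → (1.30,6.64)
v6: (-3.5,4) → rotate → (-4.76755,2.34956) → ×s → (-5.96446,2.93942) → (-5.96,2.94)

Cross-section at z=3: (-3.42,-4.81) (2.74,-4.96) (6.98,-0.49) (5.78,2.40) (1.30,6.64) (-5.96,2.94)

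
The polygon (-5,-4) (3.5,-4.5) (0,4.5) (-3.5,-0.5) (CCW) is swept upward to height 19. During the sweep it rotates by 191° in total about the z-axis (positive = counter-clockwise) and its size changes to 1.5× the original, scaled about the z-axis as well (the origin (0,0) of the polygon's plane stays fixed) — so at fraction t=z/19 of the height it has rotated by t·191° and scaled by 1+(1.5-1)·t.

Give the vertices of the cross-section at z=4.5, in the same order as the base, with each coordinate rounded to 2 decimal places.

t = z/height = 4.5/19 = 0.236842
s = 1 + (scale-1)·z/height = 1 + (1.5-1)·4.5/19 = 1.118421
θ = twist·z/height = 191°·4.5/19 = 45.2368° = 0.789532 rad
cos θ = 0.704178, sin θ = 0.710024 (intermediates below are computed at full precision and shown rounded to 5 d.p.)
v1: (-5,-4) → rotate → (-0.68079,-6.36683) → ×s → (-0.76141,-7.12080) → (-0.76,-7.12)
v2: (3.5,-4.5) → rotate → (5.65973,-0.68372) → ×s → (6.32996,-0.76468) → (6.33,-0.76)
v3: (0,4.5) → rotate → (-3.19511,3.16880) → ×s → (-3.57347,3.54405) → (-3.57,3.54)
v4: (-3.5,-0.5) → rotate → (-2.10961,-2.83717) → ×s → (-2.35943,-3.17315) → (-2.36,-3.17)

Cross-section at z=4.5: (-0.76,-7.12) (6.33,-0.76) (-3.57,3.54) (-2.36,-3.17)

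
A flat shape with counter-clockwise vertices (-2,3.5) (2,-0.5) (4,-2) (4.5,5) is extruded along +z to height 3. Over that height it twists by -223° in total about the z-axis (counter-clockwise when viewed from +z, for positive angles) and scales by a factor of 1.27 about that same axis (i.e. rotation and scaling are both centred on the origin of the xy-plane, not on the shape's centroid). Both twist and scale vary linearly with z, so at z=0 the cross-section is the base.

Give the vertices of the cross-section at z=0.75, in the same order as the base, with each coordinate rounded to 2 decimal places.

Cross-section at z=0.75: (1.89,3.87) (0.76,-2.07) (0.64,-4.73) (7.12,-0.97)

t = z/height = 0.75/3 = 0.25
s = 1 + (scale-1)·z/height = 1 + (1.27-1)·0.75/3 = 1.067500
θ = twist·z/height = -223°·0.75/3 = -55.7500° = -0.973021 rad
cos θ = 0.562805, sin θ = -0.826590 (intermediates below are computed at full precision and shown rounded to 5 d.p.)
v1: (-2,3.5) → rotate → (1.76745,3.62300) → ×s → (1.88676,3.86755) → (1.89,3.87)
v2: (2,-0.5) → rotate → (0.71231,-1.93458) → ×s → (0.76040,-2.06517) → (0.76,-2.07)
v3: (4,-2) → rotate → (0.59804,-4.43197) → ×s → (0.63841,-4.73113) → (0.64,-4.73)
v4: (4.5,5) → rotate → (6.66557,-0.90563) → ×s → (7.11550,-0.96676) → (7.12,-0.97)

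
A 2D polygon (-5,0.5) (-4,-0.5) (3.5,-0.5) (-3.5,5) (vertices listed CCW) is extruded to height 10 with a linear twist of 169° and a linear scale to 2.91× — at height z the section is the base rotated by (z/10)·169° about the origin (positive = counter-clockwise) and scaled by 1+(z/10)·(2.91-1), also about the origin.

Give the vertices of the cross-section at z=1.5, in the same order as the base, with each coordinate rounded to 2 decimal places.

Cross-section at z=1.5: (-6.09,-2.17) (-4.38,-2.78) (4.34,1.35) (-6.82,3.89)

t = z/height = 1.5/10 = 0.15
s = 1 + (scale-1)·z/height = 1 + (2.91-1)·1.5/10 = 1.286500
θ = twist·z/height = 169°·1.5/10 = 25.3500° = 0.442441 rad
cos θ = 0.903709, sin θ = 0.428147 (intermediates below are computed at full precision and shown rounded to 5 d.p.)
v1: (-5,0.5) → rotate → (-4.73262,-1.68888) → ×s → (-6.08852,-2.17274) → (-6.09,-2.17)
v2: (-4,-0.5) → rotate → (-3.40076,-2.16444) → ×s → (-4.37508,-2.78455) → (-4.38,-2.78)
v3: (3.5,-0.5) → rotate → (3.37706,1.04666) → ×s → (4.34458,1.34653) → (4.34,1.35)
v4: (-3.5,5) → rotate → (-5.30372,3.02003) → ×s → (-6.82323,3.88527) → (-6.82,3.89)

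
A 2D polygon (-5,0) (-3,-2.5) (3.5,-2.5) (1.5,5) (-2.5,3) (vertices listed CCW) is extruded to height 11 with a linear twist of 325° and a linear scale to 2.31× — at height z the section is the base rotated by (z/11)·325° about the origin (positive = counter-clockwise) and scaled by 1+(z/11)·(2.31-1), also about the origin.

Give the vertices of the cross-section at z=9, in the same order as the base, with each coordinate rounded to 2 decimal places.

Cross-section at z=9: (0.74,10.33) (-4.72,6.57) (-5.68,-6.86) (10.11,-3.84) (6.57,4.72)

t = z/height = 9/11 = 0.818182
s = 1 + (scale-1)·z/height = 1 + (2.31-1)·9/11 = 2.071818
θ = twist·z/height = 325°·9/11 = 265.9091° = 4.640989 rad
cos θ = -0.071339, sin θ = -0.997452 (intermediates below are computed at full precision and shown rounded to 5 d.p.)
v1: (-5,0) → rotate → (0.35670,4.98726) → ×s → (0.73901,10.33270) → (0.74,10.33)
v2: (-3,-2.5) → rotate → (-2.27961,3.17070) → ×s → (-4.72294,6.56912) → (-4.72,6.57)
v3: (3.5,-2.5) → rotate → (-2.74332,-3.31273) → ×s → (-5.68365,-6.86338) → (-5.68,-6.86)
v4: (1.5,5) → rotate → (4.88025,-1.85287) → ×s → (10.11099,-3.83882) → (10.11,-3.84)
v5: (-2.5,3) → rotate → (3.17070,2.27961) → ×s → (6.56912,4.72294) → (6.57,4.72)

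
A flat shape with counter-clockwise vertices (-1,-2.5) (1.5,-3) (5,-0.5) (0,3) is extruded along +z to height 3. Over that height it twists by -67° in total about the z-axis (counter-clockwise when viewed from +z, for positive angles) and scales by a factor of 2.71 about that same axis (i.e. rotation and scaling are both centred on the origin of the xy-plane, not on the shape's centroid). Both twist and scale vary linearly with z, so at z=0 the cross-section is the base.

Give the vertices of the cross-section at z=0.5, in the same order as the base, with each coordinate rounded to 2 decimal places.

t = z/height = 0.5/3 = 0.166667
s = 1 + (scale-1)·z/height = 1 + (2.71-1)·0.5/3 = 1.285000
θ = twist·z/height = -67°·0.5/3 = -11.1667° = -0.194895 rad
cos θ = 0.981068, sin θ = -0.193664 (intermediates below are computed at full precision and shown rounded to 5 d.p.)
v1: (-1,-2.5) → rotate → (-1.46523,-2.25901) → ×s → (-1.88282,-2.90282) → (-1.88,-2.90)
v2: (1.5,-3) → rotate → (0.89061,-3.23370) → ×s → (1.14444,-4.15530) → (1.14,-4.16)
v3: (5,-0.5) → rotate → (4.80851,-1.45885) → ×s → (6.17893,-1.87462) → (6.18,-1.87)
v4: (0,3) → rotate → (0.58099,2.94320) → ×s → (0.74657,3.78202) → (0.75,3.78)

Cross-section at z=0.5: (-1.88,-2.90) (1.14,-4.16) (6.18,-1.87) (0.75,3.78)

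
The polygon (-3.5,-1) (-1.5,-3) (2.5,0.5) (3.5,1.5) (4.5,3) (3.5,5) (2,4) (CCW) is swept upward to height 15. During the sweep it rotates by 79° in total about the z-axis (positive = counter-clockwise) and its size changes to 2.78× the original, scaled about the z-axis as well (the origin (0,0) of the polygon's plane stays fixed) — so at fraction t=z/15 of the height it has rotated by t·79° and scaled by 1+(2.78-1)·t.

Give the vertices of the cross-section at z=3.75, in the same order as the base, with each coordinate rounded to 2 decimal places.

t = z/height = 3.75/15 = 0.25
s = 1 + (scale-1)·z/height = 1 + (2.78-1)·3.75/15 = 1.445000
θ = twist·z/height = 79°·3.75/15 = 19.7500° = 0.344703 rad
cos θ = 0.941176, sin θ = 0.337917 (intermediates below are computed at full precision and shown rounded to 5 d.p.)
v1: (-3.5,-1) → rotate → (-2.95620,-2.12388) → ×s → (-4.27171,-3.06901) → (-4.27,-3.07)
v2: (-1.5,-3) → rotate → (-0.39801,-3.33040) → ×s → (-0.57513,-4.81243) → (-0.58,-4.81)
v3: (2.5,0.5) → rotate → (2.18398,1.31538) → ×s → (3.15585,1.90072) → (3.16,1.90)
v4: (3.5,1.5) → rotate → (2.78724,2.59447) → ×s → (4.02756,3.74901) → (4.03,3.75)
v5: (4.5,3) → rotate → (3.22154,4.34415) → ×s → (4.65513,6.27730) → (4.66,6.28)
v6: (3.5,5) → rotate → (1.60453,5.88859) → ×s → (2.31855,8.50901) → (2.32,8.51)
v7: (2,4) → rotate → (0.53069,4.44054) → ×s → (0.76684,6.41658) → (0.77,6.42)

Cross-section at z=3.75: (-4.27,-3.07) (-0.58,-4.81) (3.16,1.90) (4.03,3.75) (4.66,6.28) (2.32,8.51) (0.77,6.42)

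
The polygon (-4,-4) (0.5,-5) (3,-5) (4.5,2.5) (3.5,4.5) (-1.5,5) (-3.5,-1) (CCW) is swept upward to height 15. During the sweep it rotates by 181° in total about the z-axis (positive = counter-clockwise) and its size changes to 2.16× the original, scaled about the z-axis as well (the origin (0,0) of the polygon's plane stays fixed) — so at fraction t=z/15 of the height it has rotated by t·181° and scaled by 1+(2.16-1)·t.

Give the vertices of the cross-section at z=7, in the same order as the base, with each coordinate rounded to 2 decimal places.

Cross-section at z=7: (5.54,-6.73) (7.75,0.02) (8.12,3.86) (-3.17,7.28) (-6.38,6.04) (-7.89,-1.56) (1.01,-5.52)

t = z/height = 7/15 = 0.466667
s = 1 + (scale-1)·z/height = 1 + (2.16-1)·7/15 = 1.541333
θ = twist·z/height = 181°·7/15 = 84.4667° = 1.474221 rad
cos θ = 0.096425, sin θ = 0.995340 (intermediates below are computed at full precision and shown rounded to 5 d.p.)
v1: (-4,-4) → rotate → (3.59566,-4.36706) → ×s → (5.54211,-6.73110) → (5.54,-6.73)
v2: (0.5,-5) → rotate → (5.02491,0.01555) → ×s → (7.74507,0.02396) → (7.75,0.02)
v3: (3,-5) → rotate → (5.26598,2.50390) → ×s → (8.11662,3.85934) → (8.12,3.86)
v4: (4.5,2.5) → rotate → (-2.05444,4.72009) → ×s → (-3.16658,7.27524) → (-3.17,7.28)
v5: (3.5,4.5) → rotate → (-4.14154,3.91760) → ×s → (-6.38350,6.03833) → (-6.38,6.04)
v6: (-1.5,5) → rotate → (-5.12134,-1.01089) → ×s → (-7.89369,-1.55811) → (-7.89,-1.56)
v7: (-3.5,-1) → rotate → (0.65785,-3.58012) → ×s → (1.01397,-5.51815) → (1.01,-5.52)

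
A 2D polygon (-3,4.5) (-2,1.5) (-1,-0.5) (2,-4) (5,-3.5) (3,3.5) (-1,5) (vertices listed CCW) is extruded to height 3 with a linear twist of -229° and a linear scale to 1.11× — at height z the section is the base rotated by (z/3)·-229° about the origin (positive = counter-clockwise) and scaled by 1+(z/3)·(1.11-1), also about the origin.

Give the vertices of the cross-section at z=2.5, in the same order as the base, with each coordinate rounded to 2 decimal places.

Cross-section at z=2.5: (2.29,-5.44) (1.84,-2.02) (1.17,0.33) (-1.32,4.70) (-4.64,4.78) (-3.93,-3.14) (0.05,-5.57)

t = z/height = 2.5/3 = 0.833333
s = 1 + (scale-1)·z/height = 1 + (1.11-1)·2.5/3 = 1.091667
θ = twist·z/height = -229°·2.5/3 = -190.8333° = -3.330670 rad
cos θ = -0.982178, sin θ = 0.187953 (intermediates below are computed at full precision and shown rounded to 5 d.p.)
v1: (-3,4.5) → rotate → (2.10075,-4.98366) → ×s → (2.29332,-5.44050) → (2.29,-5.44)
v2: (-2,1.5) → rotate → (1.68243,-1.84917) → ×s → (1.83665,-2.01868) → (1.84,-2.02)
v3: (-1,-0.5) → rotate → (1.07615,0.30314) → ×s → (1.17480,0.33092) → (1.17,0.33)
v4: (2,-4) → rotate → (-1.21255,4.30462) → ×s → (-1.32370,4.69921) → (-1.32,4.70)
v5: (5,-3.5) → rotate → (-4.25306,4.37739) → ×s → (-4.64292,4.77865) → (-4.64,4.78)
v6: (3,3.5) → rotate → (-3.60437,-2.87376) → ×s → (-3.93477,-3.13719) → (-3.93,-3.14)
v7: (-1,5) → rotate → (0.04241,-5.09884) → ×s → (0.04630,-5.56624) → (0.05,-5.57)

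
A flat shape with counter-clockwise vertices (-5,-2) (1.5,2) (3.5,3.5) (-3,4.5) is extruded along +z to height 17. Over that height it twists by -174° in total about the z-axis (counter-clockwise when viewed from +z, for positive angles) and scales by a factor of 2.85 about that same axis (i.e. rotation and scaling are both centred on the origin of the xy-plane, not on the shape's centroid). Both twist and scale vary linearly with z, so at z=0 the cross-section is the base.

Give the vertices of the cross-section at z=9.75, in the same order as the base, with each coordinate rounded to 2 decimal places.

Cross-section at z=9.75: (-2.31,10.86) (3.54,-3.75) (5.88,-8.34) (10.19,4.52)

t = z/height = 9.75/17 = 0.573529
s = 1 + (scale-1)·z/height = 1 + (2.85-1)·9.75/17 = 2.061029
θ = twist·z/height = -174°·9.75/17 = -99.7941° = -1.741736 rad
cos θ = -0.170108, sin θ = -0.985425 (intermediates below are computed at full precision and shown rounded to 5 d.p.)
v1: (-5,-2) → rotate → (-1.12031,5.26734) → ×s → (-2.30899,10.85615) → (-2.31,10.86)
v2: (1.5,2) → rotate → (1.71569,-1.81835) → ×s → (3.53608,-3.74768) → (3.54,-3.75)
v3: (3.5,3.5) → rotate → (2.85361,-4.04437) → ×s → (5.88137,-8.33556) → (5.88,-8.34)
v4: (-3,4.5) → rotate → (4.94474,2.19079) → ×s → (10.19125,4.51528) → (10.19,4.52)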